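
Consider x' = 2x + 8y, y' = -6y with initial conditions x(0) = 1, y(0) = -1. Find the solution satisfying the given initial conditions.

Coefficient matrix A = [[2, 8], [0, -6]].
Characteristic polynomial det(A - λI) = λ^2 + 4λ - 12 = 0.
Eigenvalues λ = 2, -6.
For λ=2: (A-λI) row 1 is [0, 8], so an eigenvector is (-1, 0).
For λ=-6: (A-λI) row 1 is [8, 8], so an eigenvector is (-1, 1).
General solution: c_1e^(2t)(-1,0) + c_2e^(-6t)(-1,1).
Applying x(0)=1, y(0)=-1 gives c_1=0, c_2=-1.

x(t) = e^(-6t), y(t) = -e^(-6t)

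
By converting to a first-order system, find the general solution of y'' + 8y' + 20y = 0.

y(t) = c_1e^(-4t)cos(2t) + c_2e^(-4t)sin(2t)

Let x_1 = y, x_2 = y'. Then x_1' = x_2 and x_2' = -20x_1 - 8x_2.
A = [[0,1],[-20,-8]]; det(A-λI) = λ^2 + 8λ + 20.
Eigenvalues λ = -4 ± 2i.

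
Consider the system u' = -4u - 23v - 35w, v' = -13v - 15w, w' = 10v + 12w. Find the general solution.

Coefficient matrix A = [[-4, -23, -35], [0, -13, -15], [0, 10, 12]].
det(A - λI) = 0 gives eigenvalues λ = 2, -3, -4.
For λ=2: eigenvector (-2,-1,1).
For λ=-3: eigenvector (1,3,-2).
For λ=-4: eigenvector (1,0,0).
General solution: K_1e^(2t)(-2,-1,1) + K_2e^(-3t)(1,3,-2) + K_3e^(-4t)(1,0,0).

u(t) = -2K_1e^(2t) + K_2e^(-3t) + K_3e^(-4t), v(t) = -K_1e^(2t) + 3K_2e^(-3t), w(t) = K_1e^(2t) - 2K_2e^(-3t)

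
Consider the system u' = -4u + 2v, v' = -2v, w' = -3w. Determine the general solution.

Coefficient matrix A = [[-4, 2, 0], [0, -2, 0], [0, 0, -3]].
det(A - λI) = 0 gives eigenvalues λ = -4, -3, -2.
For λ=-4: eigenvector (1,0,0).
For λ=-3: eigenvector (0,0,1).
For λ=-2: eigenvector (1,1,0).
General solution: C_1e^(-4t)(1,0,0) + C_2e^(-3t)(0,0,1) + C_3e^(-2t)(1,1,0).

u(t) = C_1e^(-4t) + C_3e^(-2t), v(t) = C_3e^(-2t), w(t) = C_2e^(-3t)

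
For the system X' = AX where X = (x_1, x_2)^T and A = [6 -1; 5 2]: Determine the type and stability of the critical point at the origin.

unstable spiral

A = [[6,-1],[5,2]]; det(A-λI) = λ^2 - 8λ + 17.
λ = 4 ± i: positive real part.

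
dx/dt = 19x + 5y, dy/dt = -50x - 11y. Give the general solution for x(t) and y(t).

Coefficient matrix A = [[19, 5], [-50, -11]].
Characteristic polynomial det(A - λI) = λ^2 - 8λ + 41 = 0.
Eigenvalues λ = 4 ± 5i (complex conjugate pair).
For λ=4+5i: an eigenvector is (-1,3) - i(0,1) = (-1, 3 - i).
A real fundamental pair from Re and Im of e^((4+5i)t)v: X_1 = e^(4t)(cos(5t)·(-1,3) + sin(5t)·(0,1)), X_2 = e^(4t)(sin(5t)·(-1,3) - cos(5t)·(0,1)).
General solution: K_1X_1 + K_2X_2.

x(t) = -K_1e^(4t)cos(5t) - K_2e^(4t)sin(5t), y(t) = K_1e^(4t)sin(5t) + 3K_1e^(4t)cos(5t) + 3K_2e^(4t)sin(5t) - K_2e^(4t)cos(5t)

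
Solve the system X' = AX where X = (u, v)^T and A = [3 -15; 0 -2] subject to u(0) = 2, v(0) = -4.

u(t) = 14e^(3t) - 12e^(-2t), v(t) = -4e^(-2t)

Coefficient matrix A = [[3, -15], [0, -2]].
Characteristic polynomial det(A - λI) = λ^2 - λ - 6 = 0.
Eigenvalues λ = 3, -2.
For λ=3: (A-λI) row 1 is [0, -15], so an eigenvector is (1, 0).
For λ=-2: (A-λI) row 1 is [5, -15], so an eigenvector is (3, 1).
General solution: c_1e^(3t)(1,0) + c_2e^(-2t)(3,1).
Applying u(0)=2, v(0)=-4 gives c_1=14, c_2=-4.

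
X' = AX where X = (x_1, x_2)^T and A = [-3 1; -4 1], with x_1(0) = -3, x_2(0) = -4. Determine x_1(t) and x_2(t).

x_1(t) = 2te^(-t) - 3e^(-t), x_2(t) = 4te^(-t) - 4e^(-t)

Coefficient matrix A = [[-3, 1], [-4, 1]].
Characteristic polynomial det(A - λI) = λ^2 + 2λ + 1 = 0.
Single eigenvalue λ = -1 with algebraic multiplicity 2.
Eigenvector v = (-1,-2); generalized eigenvector w with (A-λI)w=v is (0,-1).
General solution: e^(-t)[c_1·v + c_2·(t·v + w)].
Applying x_1(0)=-3, x_2(0)=-4 gives c_1=3, c_2=-2.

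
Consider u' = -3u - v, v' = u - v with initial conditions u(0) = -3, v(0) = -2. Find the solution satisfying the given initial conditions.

u(t) = 5te^(-2t) - 3e^(-2t), v(t) = -5te^(-2t) - 2e^(-2t)

Coefficient matrix A = [[-3, -1], [1, -1]].
Characteristic polynomial det(A - λI) = λ^2 + 4λ + 4 = 0.
Single eigenvalue λ = -2 with algebraic multiplicity 2.
Eigenvector v = (-1,1); generalized eigenvector w with (A-λI)w=v is (1,0).
General solution: e^(-2t)[K_1·v + K_2·(t·v + w)].
Applying u(0)=-3, v(0)=-2 gives K_1=-2, K_2=-5.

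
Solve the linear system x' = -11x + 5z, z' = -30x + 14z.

x(t) = -c_1e^(4t) + c_2e^(-t), z(t) = -3c_1e^(4t) + 2c_2e^(-t)

Coefficient matrix A = [[-11, 5], [-30, 14]].
Characteristic polynomial det(A - λI) = λ^2 - 3λ - 4 = 0.
Eigenvalues λ = 4, -1.
For λ=4: (A-λI) row 1 is [-15, 5], so an eigenvector is (-1, -3).
For λ=-1: (A-λI) row 1 is [-10, 5], so an eigenvector is (1, 2).
General solution: c_1e^(4t)(-1,-3) + c_2e^(-t)(1,2).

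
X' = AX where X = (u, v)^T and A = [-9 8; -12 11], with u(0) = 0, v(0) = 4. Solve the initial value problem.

u(t) = 8e^(3t) - 8e^(-t), v(t) = 12e^(3t) - 8e^(-t)

Coefficient matrix A = [[-9, 8], [-12, 11]].
Characteristic polynomial det(A - λI) = λ^2 - 2λ - 3 = 0.
Eigenvalues λ = -1, 3.
For λ=-1: (A-λI) row 1 is [-8, 8], so an eigenvector is (-1, -1).
For λ=3: (A-λI) row 1 is [-12, 8], so an eigenvector is (2, 3).
General solution: C_1e^(-t)(-1,-1) + C_2e^(3t)(2,3).
Applying u(0)=0, v(0)=4 gives C_1=8, C_2=4.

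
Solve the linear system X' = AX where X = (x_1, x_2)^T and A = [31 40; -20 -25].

x_1(t) = C_1e^(3t)sin(4t) + 3C_1e^(3t)cos(4t) + 3C_2e^(3t)sin(4t) - C_2e^(3t)cos(4t), x_2(t) = -C_1e^(3t)sin(4t) - 2C_1e^(3t)cos(4t) - 2C_2e^(3t)sin(4t) + C_2e^(3t)cos(4t)

Coefficient matrix A = [[31, 40], [-20, -25]].
Characteristic polynomial det(A - λI) = λ^2 - 6λ + 25 = 0.
Eigenvalues λ = 3 ± 4i (complex conjugate pair).
For λ=3+4i: an eigenvector is (3,-2) - i(1,-1) = (3 - i, -2 + i).
A real fundamental pair from Re and Im of e^((3+4i)t)v: X_1 = e^(3t)(cos(4t)·(3,-2) + sin(4t)·(1,-1)), X_2 = e^(3t)(sin(4t)·(3,-2) - cos(4t)·(1,-1)).
General solution: C_1X_1 + C_2X_2.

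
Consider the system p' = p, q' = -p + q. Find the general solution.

Coefficient matrix A = [[1, 0], [-1, 1]].
Characteristic polynomial det(A - λI) = λ^2 - 2λ + 1 = 0.
Single eigenvalue λ = 1 with algebraic multiplicity 2.
Eigenvector v = (0,1); generalized eigenvector w with (A-λI)w=v is (-1,1).
General solution: e^(t)[C_1·v + C_2·(t·v + w)].

p(t) = -C_2e^(t), q(t) = C_1e^(t) + C_2te^(t) + C_2e^(t)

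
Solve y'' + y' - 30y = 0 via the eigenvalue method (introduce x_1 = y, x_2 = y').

Let x_1 = y, x_2 = y'. Then x_1' = x_2 and x_2' = 30x_1 - x_2.
A = [[0,1],[30,-1]]; det(A-λI) = λ^2 + λ - 30.
Eigenvalues λ = 5, -6 with eigenvectors (1,5), (1,-6).

y(t) = C_1e^(5t) + C_2e^(-6t)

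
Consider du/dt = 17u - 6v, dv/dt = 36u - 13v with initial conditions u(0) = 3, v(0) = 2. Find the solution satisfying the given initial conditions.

u(t) = 7e^(5t) - 4e^(-t), v(t) = 14e^(5t) - 12e^(-t)

Coefficient matrix A = [[17, -6], [36, -13]].
Characteristic polynomial det(A - λI) = λ^2 - 4λ - 5 = 0.
Eigenvalues λ = -1, 5.
For λ=-1: (A-λI) row 1 is [18, -6], so an eigenvector is (-1, -3).
For λ=5: (A-λI) row 1 is [12, -6], so an eigenvector is (1, 2).
General solution: c_1e^(-t)(-1,-3) + c_2e^(5t)(1,2).
Applying u(0)=3, v(0)=2 gives c_1=4, c_2=7.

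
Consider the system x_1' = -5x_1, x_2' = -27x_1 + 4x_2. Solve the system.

x_1(t) = -C_2e^(-5t), x_2(t) = -C_1e^(4t) - 3C_2e^(-5t)

Coefficient matrix A = [[-5, 0], [-27, 4]].
Characteristic polynomial det(A - λI) = λ^2 + λ - 20 = 0.
Eigenvalues λ = 4, -5.
For λ=4: (A-λI) row 1 is [-9, 0], so an eigenvector is (0, -1).
For λ=-5: (A-λI) row 2 is [-27, 9], so an eigenvector is (-1, -3).
General solution: C_1e^(4t)(0,-1) + C_2e^(-5t)(-1,-3).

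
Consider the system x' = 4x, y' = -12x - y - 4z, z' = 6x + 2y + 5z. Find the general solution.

x(t) = c_3e^(4t), y(t) = -2c_1e^(t) - c_2e^(3t) - 4c_3e^(4t), z(t) = c_1e^(t) + c_2e^(3t) + 2c_3e^(4t)

Coefficient matrix A = [[4, 0, 0], [-12, -1, -4], [6, 2, 5]].
det(A - λI) = 0 gives eigenvalues λ = 1, 3, 4.
For λ=1: eigenvector (0,-2,1).
For λ=3: eigenvector (0,-1,1).
For λ=4: eigenvector (1,-4,2).
General solution: c_1e^(t)(0,-2,1) + c_2e^(3t)(0,-1,1) + c_3e^(4t)(1,-4,2).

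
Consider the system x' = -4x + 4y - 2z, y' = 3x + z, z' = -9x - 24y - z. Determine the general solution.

Coefficient matrix A = [[-4, 4, -2], [3, 0, 1], [-9, -24, -1]].
det(A - λI) = 0 gives eigenvalues λ = 2, -4, -3.
For λ=2: eigenvector (1,0,-3).
For λ=-4: eigenvector (-2,1,2).
For λ=-3: eigenvector (-2,1,3).
General solution: K_1e^(2t)(1,0,-3) + K_2e^(-4t)(-2,1,2) + K_3e^(-3t)(-2,1,3).

x(t) = K_1e^(2t) - 2K_2e^(-4t) - 2K_3e^(-3t), y(t) = K_2e^(-4t) + K_3e^(-3t), z(t) = -3K_1e^(2t) + 2K_2e^(-4t) + 3K_3e^(-3t)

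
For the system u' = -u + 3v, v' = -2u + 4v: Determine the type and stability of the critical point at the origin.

unstable node

A = [[-1,3],[-2,4]]; det(A-λI) = λ^2 - 3λ + 2.
λ = 1, 2: both positive.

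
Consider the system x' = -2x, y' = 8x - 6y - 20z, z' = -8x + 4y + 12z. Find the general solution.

x(t) = C_1e^(-2t), y(t) = 2C_1e^(-2t) - 2C_2e^(4t) + 5C_3e^(2t), z(t) = C_2e^(4t) - 2C_3e^(2t)

Coefficient matrix A = [[-2, 0, 0], [8, -6, -20], [-8, 4, 12]].
det(A - λI) = 0 gives eigenvalues λ = -2, 4, 2.
For λ=-2: eigenvector (1,2,0).
For λ=4: eigenvector (0,-2,1).
For λ=2: eigenvector (0,5,-2).
General solution: C_1e^(-2t)(1,2,0) + C_2e^(4t)(0,-2,1) + C_3e^(2t)(0,5,-2).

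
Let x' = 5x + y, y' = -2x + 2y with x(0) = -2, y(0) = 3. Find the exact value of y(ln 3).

A = [[5,1],[-2,2]]; eigenvalues λ = 4, 3.
Eigenvectors: (-1,1) for λ=4, (-1,2) for λ=3.
From the initial condition, c_1 = 1, c_2 = 1.
y(ln 3) = (1)(3^4)(1) + (1)(3^3)(2) = 135.

135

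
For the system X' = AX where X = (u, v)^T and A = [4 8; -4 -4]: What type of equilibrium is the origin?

center

A = [[4,8],[-4,-4]]; det(A-λI) = λ^2 + 16.
λ = 0 ± 4i: zero real part.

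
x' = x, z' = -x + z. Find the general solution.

x(t) = K_2e^(t), z(t) = -K_1e^(t) - K_2te^(t) + 3K_2e^(t)

Coefficient matrix A = [[1, 0], [-1, 1]].
Characteristic polynomial det(A - λI) = λ^2 - 2λ + 1 = 0.
Single eigenvalue λ = 1 with algebraic multiplicity 2.
Eigenvector v = (0,-1); generalized eigenvector w with (A-λI)w=v is (1,3).
General solution: e^(t)[K_1·v + K_2·(t·v + w)].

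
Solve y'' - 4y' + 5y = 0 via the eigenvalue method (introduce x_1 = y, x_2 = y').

Let x_1 = y, x_2 = y'. Then x_1' = x_2 and x_2' = -5x_1 + 4x_2.
A = [[0,1],[-5,4]]; det(A-λI) = λ^2 - 4λ + 5.
Eigenvalues λ = 2 ± i.

y(t) = C_1e^(2t)cos(t) + C_2e^(2t)sin(t)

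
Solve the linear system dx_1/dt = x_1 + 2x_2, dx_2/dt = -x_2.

Coefficient matrix A = [[1, 2], [0, -1]].
Characteristic polynomial det(A - λI) = λ^2 - 1 = 0.
Eigenvalues λ = -1, 1.
For λ=-1: (A-λI) row 1 is [2, 2], so an eigenvector is (-1, 1).
For λ=1: (A-λI) row 1 is [0, 2], so an eigenvector is (1, 0).
General solution: K_1e^(-t)(-1,1) + K_2e^(t)(1,0).

x_1(t) = -K_1e^(-t) + K_2e^(t), x_2(t) = K_1e^(-t)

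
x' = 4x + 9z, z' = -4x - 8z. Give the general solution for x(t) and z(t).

Coefficient matrix A = [[4, 9], [-4, -8]].
Characteristic polynomial det(A - λI) = λ^2 + 4λ + 4 = 0.
Single eigenvalue λ = -2 with algebraic multiplicity 2.
Eigenvector v = (3,-2); generalized eigenvector w with (A-λI)w=v is (2,-1).
General solution: e^(-2t)[C_1·v + C_2·(t·v + w)].

x(t) = 3C_1e^(-2t) + 3C_2te^(-2t) + 2C_2e^(-2t), z(t) = -2C_1e^(-2t) - 2C_2te^(-2t) - C_2e^(-2t)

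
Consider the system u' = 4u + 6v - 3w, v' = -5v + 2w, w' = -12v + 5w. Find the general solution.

u(t) = K_1e^(t) + K_3e^(4t), v(t) = K_1e^(t) + K_2e^(-t), w(t) = 3K_1e^(t) + 2K_2e^(-t)

Coefficient matrix A = [[4, 6, -3], [0, -5, 2], [0, -12, 5]].
det(A - λI) = 0 gives eigenvalues λ = 1, -1, 4.
For λ=1: eigenvector (1,1,3).
For λ=-1: eigenvector (0,1,2).
For λ=4: eigenvector (1,0,0).
General solution: K_1e^(t)(1,1,3) + K_2e^(-t)(0,1,2) + K_3e^(4t)(1,0,0).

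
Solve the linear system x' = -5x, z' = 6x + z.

x(t) = -K_1e^(-5t), z(t) = K_1e^(-5t) - K_2e^(t)

Coefficient matrix A = [[-5, 0], [6, 1]].
Characteristic polynomial det(A - λI) = λ^2 + 4λ - 5 = 0.
Eigenvalues λ = -5, 1.
For λ=-5: (A-λI) row 2 is [6, 6], so an eigenvector is (-1, 1).
For λ=1: (A-λI) row 1 is [-6, 0], so an eigenvector is (0, -1).
General solution: K_1e^(-5t)(-1,1) + K_2e^(t)(0,-1).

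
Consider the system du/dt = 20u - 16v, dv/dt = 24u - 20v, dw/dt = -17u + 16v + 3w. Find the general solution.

u(t) = 2c_2e^(-4t) + c_3e^(4t), v(t) = 3c_2e^(-4t) + c_3e^(4t), w(t) = c_1e^(3t) - 2c_2e^(-4t) - c_3e^(4t)

Coefficient matrix A = [[20, -16, 0], [24, -20, 0], [-17, 16, 3]].
det(A - λI) = 0 gives eigenvalues λ = 3, -4, 4.
For λ=3: eigenvector (0,0,1).
For λ=-4: eigenvector (2,3,-2).
For λ=4: eigenvector (1,1,-1).
General solution: c_1e^(3t)(0,0,1) + c_2e^(-4t)(2,3,-2) + c_3e^(4t)(1,1,-1).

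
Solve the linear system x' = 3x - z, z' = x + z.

x(t) = -K_1e^(2t) - K_2te^(2t) - 2K_2e^(2t), z(t) = -K_1e^(2t) - K_2te^(2t) - K_2e^(2t)

Coefficient matrix A = [[3, -1], [1, 1]].
Characteristic polynomial det(A - λI) = λ^2 - 4λ + 4 = 0.
Single eigenvalue λ = 2 with algebraic multiplicity 2.
Eigenvector v = (-1,-1); generalized eigenvector w with (A-λI)w=v is (-2,-1).
General solution: e^(2t)[K_1·v + K_2·(t·v + w)].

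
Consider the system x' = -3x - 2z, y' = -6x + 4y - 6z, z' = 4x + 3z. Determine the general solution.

Coefficient matrix A = [[-3, 0, -2], [-6, 4, -6], [4, 0, 3]].
det(A - λI) = 0 gives eigenvalues λ = -1, 4, 1.
For λ=-1: eigenvector (1,0,-1).
For λ=4: eigenvector (0,1,0).
For λ=1: eigenvector (-1,2,2).
General solution: c_1e^(-t)(1,0,-1) + c_2e^(4t)(0,1,0) + c_3e^(t)(-1,2,2).

x(t) = c_1e^(-t) - c_3e^(t), y(t) = c_2e^(4t) + 2c_3e^(t), z(t) = -c_1e^(-t) + 2c_3e^(t)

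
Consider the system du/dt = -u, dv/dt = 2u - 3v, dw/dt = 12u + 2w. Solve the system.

Coefficient matrix A = [[-1, 0, 0], [2, -3, 0], [12, 0, 2]].
det(A - λI) = 0 gives eigenvalues λ = -1, 2, -3.
For λ=-1: eigenvector (1,1,-4).
For λ=2: eigenvector (0,0,1).
For λ=-3: eigenvector (0,1,0).
General solution: C_1e^(-t)(1,1,-4) + C_2e^(2t)(0,0,1) + C_3e^(-3t)(0,1,0).

u(t) = C_1e^(-t), v(t) = C_1e^(-t) + C_3e^(-3t), w(t) = -4C_1e^(-t) + C_2e^(2t)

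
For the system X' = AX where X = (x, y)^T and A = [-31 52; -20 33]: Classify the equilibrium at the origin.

A = [[-31,52],[-20,33]]; det(A-λI) = λ^2 - 2λ + 17.
λ = 1 ± 4i: positive real part.

unstable spiral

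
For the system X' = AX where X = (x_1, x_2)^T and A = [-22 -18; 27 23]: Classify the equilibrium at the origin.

saddle

A = [[-22,-18],[27,23]]; det(A-λI) = λ^2 - λ - 20.
λ = -4, 5: opposite signs.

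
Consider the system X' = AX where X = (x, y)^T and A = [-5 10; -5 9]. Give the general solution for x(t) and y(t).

x(t) = -3K_1e^(2t)sin(t) - K_1e^(2t)cos(t) - K_2e^(2t)sin(t) + 3K_2e^(2t)cos(t), y(t) = -2K_1e^(2t)sin(t) - K_1e^(2t)cos(t) - K_2e^(2t)sin(t) + 2K_2e^(2t)cos(t)

Coefficient matrix A = [[-5, 10], [-5, 9]].
Characteristic polynomial det(A - λI) = λ^2 - 4λ + 5 = 0.
Eigenvalues λ = 2 ± i (complex conjugate pair).
For λ=2+i: an eigenvector is (-1,-1) - i(-3,-2) = (-1 + 3i, -1 + 2i).
A real fundamental pair from Re and Im of e^((2+i)t)v: X_1 = e^(2t)(cos(t)·(-1,-1) + sin(t)·(-3,-2)), X_2 = e^(2t)(sin(t)·(-1,-1) - cos(t)·(-3,-2)).
General solution: K_1X_1 + K_2X_2.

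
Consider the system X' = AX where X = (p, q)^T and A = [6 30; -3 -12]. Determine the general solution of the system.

p(t) = -C_1e^(-3t)sin(3t) + 3C_1e^(-3t)cos(3t) + 3C_2e^(-3t)sin(3t) + C_2e^(-3t)cos(3t), q(t) = -C_1e^(-3t)cos(3t) - C_2e^(-3t)sin(3t)

Coefficient matrix A = [[6, 30], [-3, -12]].
Characteristic polynomial det(A - λI) = λ^2 + 6λ + 18 = 0.
Eigenvalues λ = -3 ± 3i (complex conjugate pair).
For λ=-3+3i: an eigenvector is (3,-1) - i(-1,0) = (3 + i, -1).
A real fundamental pair from Re and Im of e^((-3+3i)t)v: X_1 = e^(-3t)(cos(3t)·(3,-1) + sin(3t)·(-1,0)), X_2 = e^(-3t)(sin(3t)·(3,-1) - cos(3t)·(-1,0)).
General solution: C_1X_1 + C_2X_2.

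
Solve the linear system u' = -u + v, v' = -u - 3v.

u(t) = -c_1e^(-2t) - c_2te^(-2t), v(t) = c_1e^(-2t) + c_2te^(-2t) - c_2e^(-2t)

Coefficient matrix A = [[-1, 1], [-1, -3]].
Characteristic polynomial det(A - λI) = λ^2 + 4λ + 4 = 0.
Single eigenvalue λ = -2 with algebraic multiplicity 2.
Eigenvector v = (-1,1); generalized eigenvector w with (A-λI)w=v is (0,-1).
General solution: e^(-2t)[c_1·v + c_2·(t·v + w)].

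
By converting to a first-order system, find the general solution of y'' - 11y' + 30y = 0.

Let x_1 = y, x_2 = y'. Then x_1' = x_2 and x_2' = -30x_1 + 11x_2.
A = [[0,1],[-30,11]]; det(A-λI) = λ^2 - 11λ + 30.
Eigenvalues λ = 6, 5 with eigenvectors (1,6), (1,5).

y(t) = c_1e^(6t) + c_2e^(5t)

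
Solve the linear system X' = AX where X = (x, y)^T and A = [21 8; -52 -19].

x(t) = K_1e^(t)sin(4t) - K_1e^(t)cos(4t) - K_2e^(t)sin(4t) - K_2e^(t)cos(4t), y(t) = -2K_1e^(t)sin(4t) + 3K_1e^(t)cos(4t) + 3K_2e^(t)sin(4t) + 2K_2e^(t)cos(4t)

Coefficient matrix A = [[21, 8], [-52, -19]].
Characteristic polynomial det(A - λI) = λ^2 - 2λ + 17 = 0.
Eigenvalues λ = 1 ± 4i (complex conjugate pair).
For λ=1+4i: an eigenvector is (-1,3) - i(1,-2) = (-1 - i, 3 + 2i).
A real fundamental pair from Re and Im of e^((1+4i)t)v: X_1 = e^(t)(cos(4t)·(-1,3) + sin(4t)·(1,-2)), X_2 = e^(t)(sin(4t)·(-1,3) - cos(4t)·(1,-2)).
General solution: K_1X_1 + K_2X_2.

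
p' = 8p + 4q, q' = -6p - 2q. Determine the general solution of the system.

Coefficient matrix A = [[8, 4], [-6, -2]].
Characteristic polynomial det(A - λI) = λ^2 - 6λ + 8 = 0.
Eigenvalues λ = 2, 4.
For λ=2: (A-λI) row 1 is [6, 4], so an eigenvector is (-2, 3).
For λ=4: (A-λI) row 1 is [4, 4], so an eigenvector is (-1, 1).
General solution: C_1e^(2t)(-2,3) + C_2e^(4t)(-1,1).

p(t) = -2C_1e^(2t) - C_2e^(4t), q(t) = 3C_1e^(2t) + C_2e^(4t)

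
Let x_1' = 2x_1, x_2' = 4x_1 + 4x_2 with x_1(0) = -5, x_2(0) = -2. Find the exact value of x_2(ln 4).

-2912

A = [[2,0],[4,4]]; eigenvalues λ = 2, 4.
Eigenvectors: (1,-2) for λ=2, (0,1) for λ=4.
From the initial condition, c_1 = -5, c_2 = -12.
x_2(ln 4) = (-5)(4^2)(-2) + (-12)(4^4)(1) = -2912.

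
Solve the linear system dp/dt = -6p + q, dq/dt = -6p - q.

p(t) = -c_1e^(-3t) + c_2e^(-4t), q(t) = -3c_1e^(-3t) + 2c_2e^(-4t)

Coefficient matrix A = [[-6, 1], [-6, -1]].
Characteristic polynomial det(A - λI) = λ^2 + 7λ + 12 = 0.
Eigenvalues λ = -3, -4.
For λ=-3: (A-λI) row 1 is [-3, 1], so an eigenvector is (-1, -3).
For λ=-4: (A-λI) row 1 is [-2, 1], so an eigenvector is (1, 2).
General solution: c_1e^(-3t)(-1,-3) + c_2e^(-4t)(1,2).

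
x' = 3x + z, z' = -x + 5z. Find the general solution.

x(t) = K_1e^(4t) + K_2te^(4t) + 2K_2e^(4t), z(t) = K_1e^(4t) + K_2te^(4t) + 3K_2e^(4t)

Coefficient matrix A = [[3, 1], [-1, 5]].
Characteristic polynomial det(A - λI) = λ^2 - 8λ + 16 = 0.
Single eigenvalue λ = 4 with algebraic multiplicity 2.
Eigenvector v = (1,1); generalized eigenvector w with (A-λI)w=v is (2,3).
General solution: e^(4t)[K_1·v + K_2·(t·v + w)].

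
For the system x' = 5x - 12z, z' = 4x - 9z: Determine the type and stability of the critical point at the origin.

A = [[5,-12],[4,-9]]; det(A-λI) = λ^2 + 4λ + 3.
λ = -1, -3: both negative.

stable node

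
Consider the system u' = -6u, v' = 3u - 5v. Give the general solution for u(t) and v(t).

Coefficient matrix A = [[-6, 0], [3, -5]].
Characteristic polynomial det(A - λI) = λ^2 + 11λ + 30 = 0.
Eigenvalues λ = -5, -6.
For λ=-5: (A-λI) row 1 is [-1, 0], so an eigenvector is (0, 1).
For λ=-6: (A-λI) row 2 is [3, 1], so an eigenvector is (-1, 3).
General solution: C_1e^(-5t)(0,1) + C_2e^(-6t)(-1,3).

u(t) = -C_2e^(-6t), v(t) = C_1e^(-5t) + 3C_2e^(-6t)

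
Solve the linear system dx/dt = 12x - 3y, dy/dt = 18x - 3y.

Coefficient matrix A = [[12, -3], [18, -3]].
Characteristic polynomial det(A - λI) = λ^2 - 9λ + 18 = 0.
Eigenvalues λ = 3, 6.
For λ=3: (A-λI) row 1 is [9, -3], so an eigenvector is (1, 3).
For λ=6: (A-λI) row 1 is [6, -3], so an eigenvector is (1, 2).
General solution: C_1e^(3t)(1,3) + C_2e^(6t)(1,2).

x(t) = C_1e^(3t) + C_2e^(6t), y(t) = 3C_1e^(3t) + 2C_2e^(6t)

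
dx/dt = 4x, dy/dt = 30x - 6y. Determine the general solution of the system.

Coefficient matrix A = [[4, 0], [30, -6]].
Characteristic polynomial det(A - λI) = λ^2 + 2λ - 24 = 0.
Eigenvalues λ = -6, 4.
For λ=-6: (A-λI) row 1 is [10, 0], so an eigenvector is (0, 1).
For λ=4: (A-λI) row 2 is [30, -10], so an eigenvector is (1, 3).
General solution: c_1e^(-6t)(0,1) + c_2e^(4t)(1,3).

x(t) = c_2e^(4t), y(t) = c_1e^(-6t) + 3c_2e^(4t)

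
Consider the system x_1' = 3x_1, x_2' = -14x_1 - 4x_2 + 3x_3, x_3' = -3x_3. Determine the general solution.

Coefficient matrix A = [[3, 0, 0], [-14, -4, 3], [0, 0, -3]].
det(A - λI) = 0 gives eigenvalues λ = -4, 3, -3.
For λ=-4: eigenvector (0,1,0).
For λ=3: eigenvector (1,-2,0).
For λ=-3: eigenvector (0,3,1).
General solution: C_1e^(-4t)(0,1,0) + C_2e^(3t)(1,-2,0) + C_3e^(-3t)(0,3,1).

x_1(t) = C_2e^(3t), x_2(t) = C_1e^(-4t) - 2C_2e^(3t) + 3C_3e^(-3t), x_3(t) = C_3e^(-3t)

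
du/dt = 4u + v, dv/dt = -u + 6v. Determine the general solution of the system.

u(t) = C_1e^(5t) + C_2te^(5t) - 2C_2e^(5t), v(t) = C_1e^(5t) + C_2te^(5t) - C_2e^(5t)

Coefficient matrix A = [[4, 1], [-1, 6]].
Characteristic polynomial det(A - λI) = λ^2 - 10λ + 25 = 0.
Single eigenvalue λ = 5 with algebraic multiplicity 2.
Eigenvector v = (1,1); generalized eigenvector w with (A-λI)w=v is (-2,-1).
General solution: e^(5t)[C_1·v + C_2·(t·v + w)].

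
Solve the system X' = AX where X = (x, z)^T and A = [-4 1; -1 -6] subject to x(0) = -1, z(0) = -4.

Coefficient matrix A = [[-4, 1], [-1, -6]].
Characteristic polynomial det(A - λI) = λ^2 + 10λ + 25 = 0.
Single eigenvalue λ = -5 with algebraic multiplicity 2.
Eigenvector v = (1,-1); generalized eigenvector w with (A-λI)w=v is (0,1).
General solution: e^(-5t)[c_1·v + c_2·(t·v + w)].
Applying x(0)=-1, z(0)=-4 gives c_1=-1, c_2=-5.

x(t) = -5te^(-5t) - e^(-5t), z(t) = 5te^(-5t) - 4e^(-5t)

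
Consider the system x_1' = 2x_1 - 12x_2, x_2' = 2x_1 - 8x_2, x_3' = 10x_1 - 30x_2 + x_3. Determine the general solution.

Coefficient matrix A = [[2, -12, 0], [2, -8, 0], [10, -30, 1]].
det(A - λI) = 0 gives eigenvalues λ = -2, 1, -4.
For λ=-2: eigenvector (3,1,0).
For λ=1: eigenvector (0,0,1).
For λ=-4: eigenvector (2,1,2).
General solution: C_1e^(-2t)(3,1,0) + C_2e^(t)(0,0,1) + C_3e^(-4t)(2,1,2).

x_1(t) = 3C_1e^(-2t) + 2C_3e^(-4t), x_2(t) = C_1e^(-2t) + C_3e^(-4t), x_3(t) = C_2e^(t) + 2C_3e^(-4t)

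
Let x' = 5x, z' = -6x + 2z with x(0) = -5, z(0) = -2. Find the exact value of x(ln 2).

A = [[5,0],[-6,2]]; eigenvalues λ = 5, 2.
Eigenvectors: (-1,2) for λ=5, (0,1) for λ=2.
From the initial condition, c_1 = 5, c_2 = -12.
x(ln 2) = (5)(2^5)(-1) + (-12)(2^2)(0) = -160.

-160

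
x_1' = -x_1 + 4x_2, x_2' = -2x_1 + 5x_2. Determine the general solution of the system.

Coefficient matrix A = [[-1, 4], [-2, 5]].
Characteristic polynomial det(A - λI) = λ^2 - 4λ + 3 = 0.
Eigenvalues λ = 3, 1.
For λ=3: (A-λI) row 1 is [-4, 4], so an eigenvector is (1, 1).
For λ=1: (A-λI) row 1 is [-2, 4], so an eigenvector is (-2, -1).
General solution: c_1e^(3t)(1,1) + c_2e^(t)(-2,-1).

x_1(t) = c_1e^(3t) - 2c_2e^(t), x_2(t) = c_1e^(3t) - c_2e^(t)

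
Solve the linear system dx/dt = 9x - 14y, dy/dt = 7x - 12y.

x(t) = -2K_1e^(2t) + K_2e^(-5t), y(t) = -K_1e^(2t) + K_2e^(-5t)

Coefficient matrix A = [[9, -14], [7, -12]].
Characteristic polynomial det(A - λI) = λ^2 + 3λ - 10 = 0.
Eigenvalues λ = 2, -5.
For λ=2: (A-λI) row 1 is [7, -14], so an eigenvector is (-2, -1).
For λ=-5: (A-λI) row 1 is [14, -14], so an eigenvector is (1, 1).
General solution: K_1e^(2t)(-2,-1) + K_2e^(-5t)(1,1).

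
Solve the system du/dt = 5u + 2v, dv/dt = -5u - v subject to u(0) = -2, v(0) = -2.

Coefficient matrix A = [[5, 2], [-5, -1]].
Characteristic polynomial det(A - λI) = λ^2 - 4λ + 5 = 0.
Eigenvalues λ = 2 ± i (complex conjugate pair).
For λ=2+i: an eigenvector is (1,-2) - i(-1,1) = (1 + i, -2 - i).
A real fundamental pair from Re and Im of e^((2+i)t)v: X_1 = e^(2t)(cos(t)·(1,-2) + sin(t)·(-1,1)), X_2 = e^(2t)(sin(t)·(1,-2) - cos(t)·(-1,1)).
General solution: c_1X_1 + c_2X_2.
Applying u(0)=-2, v(0)=-2 gives c_1=4, c_2=-6.

u(t) = -10e^(2t)sin(t) - 2e^(2t)cos(t), v(t) = 16e^(2t)sin(t) - 2e^(2t)cos(t)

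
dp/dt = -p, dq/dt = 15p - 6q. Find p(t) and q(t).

p(t) = c_1e^(-t), q(t) = 3c_1e^(-t) - c_2e^(-6t)

Coefficient matrix A = [[-1, 0], [15, -6]].
Characteristic polynomial det(A - λI) = λ^2 + 7λ + 6 = 0.
Eigenvalues λ = -1, -6.
For λ=-1: (A-λI) row 2 is [15, -5], so an eigenvector is (1, 3).
For λ=-6: (A-λI) row 1 is [5, 0], so an eigenvector is (0, -1).
General solution: c_1e^(-t)(1,3) + c_2e^(-6t)(0,-1).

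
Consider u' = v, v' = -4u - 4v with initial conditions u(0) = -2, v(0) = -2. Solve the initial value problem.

u(t) = -6te^(-2t) - 2e^(-2t), v(t) = 12te^(-2t) - 2e^(-2t)

Coefficient matrix A = [[0, 1], [-4, -4]].
Characteristic polynomial det(A - λI) = λ^2 + 4λ + 4 = 0.
Single eigenvalue λ = -2 with algebraic multiplicity 2.
Eigenvector v = (1,-2); generalized eigenvector w with (A-λI)w=v is (1,-1).
General solution: e^(-2t)[C_1·v + C_2·(t·v + w)].
Applying u(0)=-2, v(0)=-2 gives C_1=4, C_2=-6.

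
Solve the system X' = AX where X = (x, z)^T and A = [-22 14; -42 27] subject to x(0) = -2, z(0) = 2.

x(t) = 10e^(6t) - 12e^(-t), z(t) = 20e^(6t) - 18e^(-t)

Coefficient matrix A = [[-22, 14], [-42, 27]].
Characteristic polynomial det(A - λI) = λ^2 - 5λ - 6 = 0.
Eigenvalues λ = 6, -1.
For λ=6: (A-λI) row 1 is [-28, 14], so an eigenvector is (1, 2).
For λ=-1: (A-λI) row 1 is [-21, 14], so an eigenvector is (-2, -3).
General solution: c_1e^(6t)(1,2) + c_2e^(-t)(-2,-3).
Applying x(0)=-2, z(0)=2 gives c_1=10, c_2=6.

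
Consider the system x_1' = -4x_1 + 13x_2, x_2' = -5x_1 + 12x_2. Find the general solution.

Coefficient matrix A = [[-4, 13], [-5, 12]].
Characteristic polynomial det(A - λI) = λ^2 - 8λ + 17 = 0.
Eigenvalues λ = 4 ± i (complex conjugate pair).
For λ=4+i: an eigenvector is (2,1) - i(-3,-2) = (2 + 3i, 1 + 2i).
A real fundamental pair from Re and Im of e^((4+i)t)v: X_1 = e^(4t)(cos(t)·(2,1) + sin(t)·(-3,-2)), X_2 = e^(4t)(sin(t)·(2,1) - cos(t)·(-3,-2)).
General solution: C_1X_1 + C_2X_2.

x_1(t) = -3C_1e^(4t)sin(t) + 2C_1e^(4t)cos(t) + 2C_2e^(4t)sin(t) + 3C_2e^(4t)cos(t), x_2(t) = -2C_1e^(4t)sin(t) + C_1e^(4t)cos(t) + C_2e^(4t)sin(t) + 2C_2e^(4t)cos(t)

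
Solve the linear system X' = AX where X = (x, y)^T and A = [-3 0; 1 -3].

Coefficient matrix A = [[-3, 0], [1, -3]].
Characteristic polynomial det(A - λI) = λ^2 + 6λ + 9 = 0.
Single eigenvalue λ = -3 with algebraic multiplicity 2.
Eigenvector v = (0,-1); generalized eigenvector w with (A-λI)w=v is (-1,3).
General solution: e^(-3t)[C_1·v + C_2·(t·v + w)].

x(t) = -C_2e^(-3t), y(t) = -C_1e^(-3t) - C_2te^(-3t) + 3C_2e^(-3t)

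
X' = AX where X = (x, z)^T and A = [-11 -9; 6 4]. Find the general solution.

x(t) = -3C_1e^(-5t) - C_2e^(-2t), z(t) = 2C_1e^(-5t) + C_2e^(-2t)

Coefficient matrix A = [[-11, -9], [6, 4]].
Characteristic polynomial det(A - λI) = λ^2 + 7λ + 10 = 0.
Eigenvalues λ = -5, -2.
For λ=-5: (A-λI) row 1 is [-6, -9], so an eigenvector is (-3, 2).
For λ=-2: (A-λI) row 1 is [-9, -9], so an eigenvector is (-1, 1).
General solution: C_1e^(-5t)(-3,2) + C_2e^(-2t)(-1,1).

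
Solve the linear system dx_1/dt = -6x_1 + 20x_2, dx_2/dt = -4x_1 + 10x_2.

x_1(t) = -2c_1e^(2t)sin(4t) + c_1e^(2t)cos(4t) + c_2e^(2t)sin(4t) + 2c_2e^(2t)cos(4t), x_2(t) = -c_1e^(2t)sin(4t) + c_2e^(2t)cos(4t)

Coefficient matrix A = [[-6, 20], [-4, 10]].
Characteristic polynomial det(A - λI) = λ^2 - 4λ + 20 = 0.
Eigenvalues λ = 2 ± 4i (complex conjugate pair).
For λ=2+4i: an eigenvector is (1,0) - i(-2,-1) = (1 + 2i, 0 + i).
A real fundamental pair from Re and Im of e^((2+4i)t)v: X_1 = e^(2t)(cos(4t)·(1,0) + sin(4t)·(-2,-1)), X_2 = e^(2t)(sin(4t)·(1,0) - cos(4t)·(-2,-1)).
General solution: c_1X_1 + c_2X_2.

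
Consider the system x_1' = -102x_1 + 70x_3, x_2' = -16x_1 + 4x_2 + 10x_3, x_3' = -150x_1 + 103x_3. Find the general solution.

Coefficient matrix A = [[-102, 0, 70], [-16, 4, 10], [-150, 0, 103]].
det(A - λI) = 0 gives eigenvalues λ = -2, 4, 3.
For λ=-2: eigenvector (7,2,10).
For λ=4: eigenvector (0,1,0).
For λ=3: eigenvector (2,2,3).
General solution: c_1e^(-2t)(7,2,10) + c_2e^(4t)(0,1,0) + c_3e^(3t)(2,2,3).

x_1(t) = 7c_1e^(-2t) + 2c_3e^(3t), x_2(t) = 2c_1e^(-2t) + c_2e^(4t) + 2c_3e^(3t), x_3(t) = 10c_1e^(-2t) + 3c_3e^(3t)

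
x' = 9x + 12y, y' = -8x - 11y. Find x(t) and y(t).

x(t) = -K_1e^(-3t) - 3K_2e^(t), y(t) = K_1e^(-3t) + 2K_2e^(t)

Coefficient matrix A = [[9, 12], [-8, -11]].
Characteristic polynomial det(A - λI) = λ^2 + 2λ - 3 = 0.
Eigenvalues λ = -3, 1.
For λ=-3: (A-λI) row 1 is [12, 12], so an eigenvector is (-1, 1).
For λ=1: (A-λI) row 1 is [8, 12], so an eigenvector is (-3, 2).
General solution: K_1e^(-3t)(-1,1) + K_2e^(t)(-3,2).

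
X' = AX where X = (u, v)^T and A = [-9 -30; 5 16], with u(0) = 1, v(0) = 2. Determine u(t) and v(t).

Coefficient matrix A = [[-9, -30], [5, 16]].
Characteristic polynomial det(A - λI) = λ^2 - 7λ + 6 = 0.
Eigenvalues λ = 6, 1.
For λ=6: (A-λI) row 1 is [-15, -30], so an eigenvector is (-2, 1).
For λ=1: (A-λI) row 1 is [-10, -30], so an eigenvector is (3, -1).
General solution: C_1e^(6t)(-2,1) + C_2e^(t)(3,-1).
Applying u(0)=1, v(0)=2 gives C_1=7, C_2=5.

u(t) = -14e^(6t) + 15e^(t), v(t) = 7e^(6t) - 5e^(t)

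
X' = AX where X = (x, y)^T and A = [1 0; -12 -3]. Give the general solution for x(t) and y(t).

Coefficient matrix A = [[1, 0], [-12, -3]].
Characteristic polynomial det(A - λI) = λ^2 + 2λ - 3 = 0.
Eigenvalues λ = -3, 1.
For λ=-3: (A-λI) row 1 is [4, 0], so an eigenvector is (0, 1).
For λ=1: (A-λI) row 2 is [-12, -4], so an eigenvector is (-1, 3).
General solution: K_1e^(-3t)(0,1) + K_2e^(t)(-1,3).

x(t) = -K_2e^(t), y(t) = K_1e^(-3t) + 3K_2e^(t)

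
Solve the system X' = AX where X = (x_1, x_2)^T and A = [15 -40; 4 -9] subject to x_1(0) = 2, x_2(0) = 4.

x_1(t) = -34e^(3t)sin(4t) + 2e^(3t)cos(4t), x_2(t) = -10e^(3t)sin(4t) + 4e^(3t)cos(4t)

Coefficient matrix A = [[15, -40], [4, -9]].
Characteristic polynomial det(A - λI) = λ^2 - 6λ + 25 = 0.
Eigenvalues λ = 3 ± 4i (complex conjugate pair).
For λ=3+4i: an eigenvector is (3,1) - i(-1,0) = (3 + i, 1).
A real fundamental pair from Re and Im of e^((3+4i)t)v: X_1 = e^(3t)(cos(4t)·(3,1) + sin(4t)·(-1,0)), X_2 = e^(3t)(sin(4t)·(3,1) - cos(4t)·(-1,0)).
General solution: K_1X_1 + K_2X_2.
Applying x_1(0)=2, x_2(0)=4 gives K_1=4, K_2=-10.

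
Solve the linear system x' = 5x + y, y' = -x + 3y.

x(t) = -C_1e^(4t) - C_2te^(4t) - C_2e^(4t), y(t) = C_1e^(4t) + C_2te^(4t)

Coefficient matrix A = [[5, 1], [-1, 3]].
Characteristic polynomial det(A - λI) = λ^2 - 8λ + 16 = 0.
Single eigenvalue λ = 4 with algebraic multiplicity 2.
Eigenvector v = (-1,1); generalized eigenvector w with (A-λI)w=v is (-1,0).
General solution: e^(4t)[C_1·v + C_2·(t·v + w)].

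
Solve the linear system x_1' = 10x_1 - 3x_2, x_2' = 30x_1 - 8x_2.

x_1(t) = C_1e^(t)sin(3t) - C_2e^(t)cos(3t), x_2(t) = 3C_1e^(t)sin(3t) - C_1e^(t)cos(3t) - C_2e^(t)sin(3t) - 3C_2e^(t)cos(3t)

Coefficient matrix A = [[10, -3], [30, -8]].
Characteristic polynomial det(A - λI) = λ^2 - 2λ + 10 = 0.
Eigenvalues λ = 1 ± 3i (complex conjugate pair).
For λ=1+3i: an eigenvector is (0,-1) - i(1,3) = (0 - i, -1 - 3i).
A real fundamental pair from Re and Im of e^((1+3i)t)v: X_1 = e^(t)(cos(3t)·(0,-1) + sin(3t)·(1,3)), X_2 = e^(t)(sin(3t)·(0,-1) - cos(3t)·(1,3)).
General solution: C_1X_1 + C_2X_2.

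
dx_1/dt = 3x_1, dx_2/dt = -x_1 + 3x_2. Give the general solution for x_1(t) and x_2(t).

x_1(t) = -K_2e^(3t), x_2(t) = K_1e^(3t) + K_2te^(3t) + 2K_2e^(3t)

Coefficient matrix A = [[3, 0], [-1, 3]].
Characteristic polynomial det(A - λI) = λ^2 - 6λ + 9 = 0.
Single eigenvalue λ = 3 with algebraic multiplicity 2.
Eigenvector v = (0,1); generalized eigenvector w with (A-λI)w=v is (-1,2).
General solution: e^(3t)[K_1·v + K_2·(t·v + w)].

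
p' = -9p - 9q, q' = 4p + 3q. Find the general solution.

Coefficient matrix A = [[-9, -9], [4, 3]].
Characteristic polynomial det(A - λI) = λ^2 + 6λ + 9 = 0.
Single eigenvalue λ = -3 with algebraic multiplicity 2.
Eigenvector v = (3,-2); generalized eigenvector w with (A-λI)w=v is (1,-1).
General solution: e^(-3t)[C_1·v + C_2·(t·v + w)].

p(t) = 3C_1e^(-3t) + 3C_2te^(-3t) + C_2e^(-3t), q(t) = -2C_1e^(-3t) - 2C_2te^(-3t) - C_2e^(-3t)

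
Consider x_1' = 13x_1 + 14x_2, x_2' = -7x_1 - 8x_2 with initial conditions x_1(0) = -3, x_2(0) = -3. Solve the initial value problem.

Coefficient matrix A = [[13, 14], [-7, -8]].
Characteristic polynomial det(A - λI) = λ^2 - 5λ - 6 = 0.
Eigenvalues λ = -1, 6.
For λ=-1: (A-λI) row 1 is [14, 14], so an eigenvector is (-1, 1).
For λ=6: (A-λI) row 1 is [7, 14], so an eigenvector is (-2, 1).
General solution: c_1e^(-t)(-1,1) + c_2e^(6t)(-2,1).
Applying x_1(0)=-3, x_2(0)=-3 gives c_1=-9, c_2=6.

x_1(t) = -12e^(6t) + 9e^(-t), x_2(t) = 6e^(6t) - 9e^(-t)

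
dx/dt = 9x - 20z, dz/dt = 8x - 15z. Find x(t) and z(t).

Coefficient matrix A = [[9, -20], [8, -15]].
Characteristic polynomial det(A - λI) = λ^2 + 6λ + 25 = 0.
Eigenvalues λ = -3 ± 4i (complex conjugate pair).
For λ=-3+4i: an eigenvector is (1,1) - i(-2,-1) = (1 + 2i, 1 + i).
A real fundamental pair from Re and Im of e^((-3+4i)t)v: X_1 = e^(-3t)(cos(4t)·(1,1) + sin(4t)·(-2,-1)), X_2 = e^(-3t)(sin(4t)·(1,1) - cos(4t)·(-2,-1)).
General solution: K_1X_1 + K_2X_2.

x(t) = -2K_1e^(-3t)sin(4t) + K_1e^(-3t)cos(4t) + K_2e^(-3t)sin(4t) + 2K_2e^(-3t)cos(4t), z(t) = -K_1e^(-3t)sin(4t) + K_1e^(-3t)cos(4t) + K_2e^(-3t)sin(4t) + K_2e^(-3t)cos(4t)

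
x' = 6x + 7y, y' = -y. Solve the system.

x(t) = c_1e^(-t) - c_2e^(6t), y(t) = -c_1e^(-t)

Coefficient matrix A = [[6, 7], [0, -1]].
Characteristic polynomial det(A - λI) = λ^2 - 5λ - 6 = 0.
Eigenvalues λ = -1, 6.
For λ=-1: (A-λI) row 1 is [7, 7], so an eigenvector is (1, -1).
For λ=6: (A-λI) row 1 is [0, 7], so an eigenvector is (-1, 0).
General solution: c_1e^(-t)(1,-1) + c_2e^(6t)(-1,0).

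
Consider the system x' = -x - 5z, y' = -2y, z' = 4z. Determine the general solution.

Coefficient matrix A = [[-1, 0, -5], [0, -2, 0], [0, 0, 4]].
det(A - λI) = 0 gives eigenvalues λ = 4, -2, -1.
For λ=4: eigenvector (-1,0,1).
For λ=-2: eigenvector (0,1,0).
For λ=-1: eigenvector (1,0,0).
General solution: K_1e^(4t)(-1,0,1) + K_2e^(-2t)(0,1,0) + K_3e^(-t)(1,0,0).

x(t) = -K_1e^(4t) + K_3e^(-t), y(t) = K_2e^(-2t), z(t) = K_1e^(4t)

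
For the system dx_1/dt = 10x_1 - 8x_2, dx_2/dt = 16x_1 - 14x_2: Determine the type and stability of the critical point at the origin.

A = [[10,-8],[16,-14]]; det(A-λI) = λ^2 + 4λ - 12.
λ = 2, -6: opposite signs.

saddle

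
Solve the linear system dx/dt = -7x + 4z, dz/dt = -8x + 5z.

Coefficient matrix A = [[-7, 4], [-8, 5]].
Characteristic polynomial det(A - λI) = λ^2 + 2λ - 3 = 0.
Eigenvalues λ = 1, -3.
For λ=1: (A-λI) row 1 is [-8, 4], so an eigenvector is (1, 2).
For λ=-3: (A-λI) row 1 is [-4, 4], so an eigenvector is (-1, -1).
General solution: c_1e^(t)(1,2) + c_2e^(-3t)(-1,-1).

x(t) = c_1e^(t) - c_2e^(-3t), z(t) = 2c_1e^(t) - c_2e^(-3t)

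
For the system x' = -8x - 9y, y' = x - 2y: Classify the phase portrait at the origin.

stable improper node

A = [[-8,-9],[1,-2]]; det(A-λI) = λ^2 + 10λ + 25.
repeated λ = -5 with a single eigenvector.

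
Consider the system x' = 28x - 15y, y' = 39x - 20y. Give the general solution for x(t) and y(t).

Coefficient matrix A = [[28, -15], [39, -20]].
Characteristic polynomial det(A - λI) = λ^2 - 8λ + 25 = 0.
Eigenvalues λ = 4 ± 3i (complex conjugate pair).
For λ=4+3i: an eigenvector is (1,2) - i(-2,-3) = (1 + 2i, 2 + 3i).
A real fundamental pair from Re and Im of e^((4+3i)t)v: X_1 = e^(4t)(cos(3t)·(1,2) + sin(3t)·(-2,-3)), X_2 = e^(4t)(sin(3t)·(1,2) - cos(3t)·(-2,-3)).
General solution: C_1X_1 + C_2X_2.

x(t) = -2C_1e^(4t)sin(3t) + C_1e^(4t)cos(3t) + C_2e^(4t)sin(3t) + 2C_2e^(4t)cos(3t), y(t) = -3C_1e^(4t)sin(3t) + 2C_1e^(4t)cos(3t) + 2C_2e^(4t)sin(3t) + 3C_2e^(4t)cos(3t)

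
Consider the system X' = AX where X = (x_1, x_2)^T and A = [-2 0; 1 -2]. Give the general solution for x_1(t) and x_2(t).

x_1(t) = -K_2e^(-2t), x_2(t) = -K_1e^(-2t) - K_2te^(-2t) + K_2e^(-2t)

Coefficient matrix A = [[-2, 0], [1, -2]].
Characteristic polynomial det(A - λI) = λ^2 + 4λ + 4 = 0.
Single eigenvalue λ = -2 with algebraic multiplicity 2.
Eigenvector v = (0,-1); generalized eigenvector w with (A-λI)w=v is (-1,1).
General solution: e^(-2t)[K_1·v + K_2·(t·v + w)].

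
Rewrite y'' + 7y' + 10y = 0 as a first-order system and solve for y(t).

y(t) = K_1e^(-5t) + K_2e^(-2t)

Let x_1 = y, x_2 = y'. Then x_1' = x_2 and x_2' = -10x_1 - 7x_2.
A = [[0,1],[-10,-7]]; det(A-λI) = λ^2 + 7λ + 10.
Eigenvalues λ = -5, -2 with eigenvectors (1,-5), (1,-2).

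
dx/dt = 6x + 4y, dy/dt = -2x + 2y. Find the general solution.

x(t) = -K_1e^(4t)sin(2t) - K_1e^(4t)cos(2t) - K_2e^(4t)sin(2t) + K_2e^(4t)cos(2t), y(t) = K_1e^(4t)sin(2t) - K_2e^(4t)cos(2t)

Coefficient matrix A = [[6, 4], [-2, 2]].
Characteristic polynomial det(A - λI) = λ^2 - 8λ + 20 = 0.
Eigenvalues λ = 4 ± 2i (complex conjugate pair).
For λ=4+2i: an eigenvector is (-1,0) - i(-1,1) = (-1 + i, 0 - i).
A real fundamental pair from Re and Im of e^((4+2i)t)v: X_1 = e^(4t)(cos(2t)·(-1,0) + sin(2t)·(-1,1)), X_2 = e^(4t)(sin(2t)·(-1,0) - cos(2t)·(-1,1)).
General solution: K_1X_1 + K_2X_2.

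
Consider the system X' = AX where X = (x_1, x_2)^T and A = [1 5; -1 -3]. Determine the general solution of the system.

x_1(t) = 2K_1e^(-t)sin(t) + K_1e^(-t)cos(t) + K_2e^(-t)sin(t) - 2K_2e^(-t)cos(t), x_2(t) = -K_1e^(-t)sin(t) + K_2e^(-t)cos(t)

Coefficient matrix A = [[1, 5], [-1, -3]].
Characteristic polynomial det(A - λI) = λ^2 + 2λ + 2 = 0.
Eigenvalues λ = -1 ± i (complex conjugate pair).
For λ=-1+i: an eigenvector is (1,0) - i(2,-1) = (1 - 2i, 0 + i).
A real fundamental pair from Re and Im of e^((-1+i)t)v: X_1 = e^(-t)(cos(t)·(1,0) + sin(t)·(2,-1)), X_2 = e^(-t)(sin(t)·(1,0) - cos(t)·(2,-1)).
General solution: K_1X_1 + K_2X_2.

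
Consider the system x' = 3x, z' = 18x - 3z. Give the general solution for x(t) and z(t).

x(t) = -c_1e^(3t), z(t) = -3c_1e^(3t) - c_2e^(-3t)

Coefficient matrix A = [[3, 0], [18, -3]].
Characteristic polynomial det(A - λI) = λ^2 - 9 = 0.
Eigenvalues λ = 3, -3.
For λ=3: (A-λI) row 2 is [18, -6], so an eigenvector is (-1, -3).
For λ=-3: (A-λI) row 1 is [6, 0], so an eigenvector is (0, -1).
General solution: c_1e^(3t)(-1,-3) + c_2e^(-3t)(0,-1).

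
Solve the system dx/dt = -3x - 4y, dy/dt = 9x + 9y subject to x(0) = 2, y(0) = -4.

Coefficient matrix A = [[-3, -4], [9, 9]].
Characteristic polynomial det(A - λI) = λ^2 - 6λ + 9 = 0.
Single eigenvalue λ = 3 with algebraic multiplicity 2.
Eigenvector v = (-2,3); generalized eigenvector w with (A-λI)w=v is (-1,2).
General solution: e^(3t)[c_1·v + c_2·(t·v + w)].
Applying x(0)=2, y(0)=-4 gives c_1=0, c_2=-2.

x(t) = 4te^(3t) + 2e^(3t), y(t) = -6te^(3t) - 4e^(3t)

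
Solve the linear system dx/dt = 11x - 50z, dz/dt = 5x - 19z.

x(t) = K_1e^(-4t)sin(5t) - 3K_1e^(-4t)cos(5t) - 3K_2e^(-4t)sin(5t) - K_2e^(-4t)cos(5t), z(t) = -K_1e^(-4t)cos(5t) - K_2e^(-4t)sin(5t)

Coefficient matrix A = [[11, -50], [5, -19]].
Characteristic polynomial det(A - λI) = λ^2 + 8λ + 41 = 0.
Eigenvalues λ = -4 ± 5i (complex conjugate pair).
For λ=-4+5i: an eigenvector is (-3,-1) - i(1,0) = (-3 - i, -1).
A real fundamental pair from Re and Im of e^((-4+5i)t)v: X_1 = e^(-4t)(cos(5t)·(-3,-1) + sin(5t)·(1,0)), X_2 = e^(-4t)(sin(5t)·(-3,-1) - cos(5t)·(1,0)).
General solution: K_1X_1 + K_2X_2.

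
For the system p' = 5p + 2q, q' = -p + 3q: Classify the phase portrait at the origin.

A = [[5,2],[-1,3]]; det(A-λI) = λ^2 - 8λ + 17.
λ = 4 ± i: positive real part.

unstable spiral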